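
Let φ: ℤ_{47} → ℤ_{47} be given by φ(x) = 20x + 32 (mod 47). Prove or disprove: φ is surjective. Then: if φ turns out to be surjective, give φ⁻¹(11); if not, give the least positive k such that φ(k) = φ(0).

6

Since gcd(20, 47) = 1, 20 is invertible modulo 47. Euclid's algorithm: 47 = 2·20 + 7, 20 = 2·7 + 6, 7 = 1·6 + 1; back-substituting gives 1 = 40·20 − 17·47, so 20⁻¹ ≡ 40 (mod 47).
For any y ∈ ℤ_{47}, x = 40(y − 32) mod 47 satisfies φ(x) = 20·40(y − 32) + 32 ≡ y (since 20·40 ≡ 1 mod 47). So every y has a preimage.
Therefore φ is surjective.
Since φ is surjective, we compute φ⁻¹(11): solve 20x + 32 ≡ 11 (mod 47), i.e. 20x ≡ 26 (mod 47).
Multiplying by 20⁻¹ = 40 gives x ≡ 40·26 = 1040 = 22·47 + 6 ≡ 6 (mod 47).
Check: φ(6) = 20·6 + 32 = 152 = 3·47 + 11 ≡ 11 (mod 47).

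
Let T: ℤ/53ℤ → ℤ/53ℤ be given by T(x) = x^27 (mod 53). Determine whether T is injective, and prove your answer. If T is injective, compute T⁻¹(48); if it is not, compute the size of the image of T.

5

Since 53 is prime, the nonzero elements of ℤ/53ℤ form a cyclic group of order 52.
As gcd(27, 52) = 1, raising to the 27th power is a bijection on this group: if x_1^27 ≡ x_2^27 then (x_1x_2^{−1})^27 = 1, and the only element of order dividing gcd(27, 52) = 1 is 1, so x_1 = x_2.
With T(0) = 0 this makes T injective on all of ℤ/53ℤ, hence bijective (finite equal-size domain and codomain). In particular T is injective.
Since T is injective, we find the preimage of 48. The inverse of x ↦ x^27 on (ℤ/53ℤ)^× is x ↦ x^27, because 27·27 = 729 = 14·52 + 1 ≡ 1 (mod 52) and x^{52} = 1 for x ≠ 0 (Fermat). So T⁻¹(48) = 48^27 mod 53.
Repeated squaring mod 53: 48^1 ≡ 48, 48^2 ≡ 48² = 2304 ≡ 25, 48^4 ≡ 25² = 625 ≡ 42, 48^8 ≡ 42² = 1764 ≡ 15, 48^16 ≡ 15² = 225 ≡ 13. Since 27 = 16 + 8 + 2 + 1, 48^27 ≡ 13·15·25·48: 13·15 = 195 ≡ 36, then 36·25 = 900 ≡ 52, then 52·48 = 2496 ≡ 5. So 48^27 ≡ 5 (mod 53).
Hence T⁻¹(48) = 5.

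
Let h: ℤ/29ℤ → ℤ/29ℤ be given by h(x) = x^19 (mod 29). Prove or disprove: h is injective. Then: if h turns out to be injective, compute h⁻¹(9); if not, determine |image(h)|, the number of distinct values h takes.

Since 29 is prime, the nonzero elements of ℤ/29ℤ form a cyclic group of order 28.
As gcd(19, 28) = 1, raising to the 19th power is a bijection on this group: if a^19 ≡ b^19 then (ab^{−1})^19 = 1, and the only element of order dividing gcd(19, 28) = 1 is 1, so a = b.
With h(0) = 0 this makes h injective on all of ℤ/29ℤ, hence bijective (finite equal-size domain and codomain). In particular h is injective.
Since h is injective, we find the preimage of 9. The inverse of x ↦ x^19 on (ℤ/29ℤ)^× is x ↦ x^3, because 19·3 = 57 = 2·28 + 1 ≡ 1 (mod 28) and x^{28} = 1 for x ≠ 0 (Fermat). So h⁻¹(9) = 9^3 mod 29.
Repeated squaring mod 29: 9^1 ≡ 9, 9^2 ≡ 9² = 81 ≡ 23. Since 3 = 2 + 1, 9^3 ≡ 23·9: 23·9 = 207 ≡ 4. So 9^3 ≡ 4 (mod 29).
Hence h⁻¹(9) = 4.

4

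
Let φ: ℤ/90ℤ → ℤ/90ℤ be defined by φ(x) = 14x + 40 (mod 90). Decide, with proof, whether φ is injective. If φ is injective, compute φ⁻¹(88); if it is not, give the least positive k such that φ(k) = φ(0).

We have gcd(14, 90) = 2 > 1. Taking s = 0 and t = 45: φ(0) = 40 and φ(45) = 14·45 + 40 = 670 ≡ 40 (mod 90).
So φ(0) = φ(45) while 0 ≠ 45, so φ is not injective.
Since φ is not injective, we find the least positive k with φ(k) = φ(0): this means 14k ≡ 0 (mod 90), i.e. 90 ∣ 14k. Since gcd(14, 90) = 2, dividing through by 2 this holds exactly when 45 ∣ 7k, and as gcd(7, 45) = 1, exactly when 45 ∣ k.
The smallest positive such k is 45.

45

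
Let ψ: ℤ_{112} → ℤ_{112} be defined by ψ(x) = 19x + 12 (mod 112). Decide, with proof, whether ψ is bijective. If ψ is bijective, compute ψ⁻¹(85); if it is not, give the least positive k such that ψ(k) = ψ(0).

Suppose ψ(x_1) = ψ(x_2) in ℤ_{112}. Then 19x_1 + 12 ≡ 19x_2 + 12 (mod 112), therefore 19(x_1 − x_2) ≡ 0 (mod 112).
Since gcd(19, 112) = 1, 19 is invertible modulo 112, hence x_1 − x_2 ≡ 0 (mod 112), i.e. x_1 = x_2.
We now compute 19⁻¹ mod 112 explicitly. Euclid's algorithm: 112 = 5·19 + 17, 19 = 1·17 + 2, 17 = 8·2 + 1; back-substituting gives 1 = 59·19 − 10·112, so 19⁻¹ ≡ 59 (mod 112).
For any y ∈ ℤ_{112}, x = 59(y − 12) mod 112 satisfies ψ(x) = 19·59(y − 12) + 12 ≡ y (since 19·59 ≡ 1 mod 112). So every y has a preimage.
Therefore ψ is bijective.
Since ψ is bijective, we compute ψ⁻¹(85): solve 19x + 12 ≡ 85 (mod 112), i.e. 19x ≡ 73 (mod 112).
Multiplying by 19⁻¹ = 59 gives x ≡ 59·73 = 4307 = 38·112 + 51 ≡ 51 (mod 112).
Check: ψ(51) = 19·51 + 12 = 981 = 8·112 + 85 ≡ 85 (mod 112).

51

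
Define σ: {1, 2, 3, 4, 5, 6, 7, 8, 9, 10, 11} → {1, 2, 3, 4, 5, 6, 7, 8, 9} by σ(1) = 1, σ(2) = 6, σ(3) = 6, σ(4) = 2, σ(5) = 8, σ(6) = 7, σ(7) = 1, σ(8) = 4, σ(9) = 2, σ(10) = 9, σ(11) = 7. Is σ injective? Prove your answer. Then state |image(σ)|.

σ(2) = 6 = σ(3) with 2 ≠ 3, so σ is not injective.
The image of σ is {1, 2, 4, 6, 7, 8, 9}, which has 7 elements.

7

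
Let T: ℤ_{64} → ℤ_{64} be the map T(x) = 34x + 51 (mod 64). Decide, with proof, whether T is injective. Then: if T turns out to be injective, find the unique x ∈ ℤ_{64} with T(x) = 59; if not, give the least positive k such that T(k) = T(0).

32

Recall that injectivity means: for all x_1, x_2 in the domain, T(x_1) = T(x_2) implies x_1 = x_2.
We have gcd(34, 64) = 2 > 1. Taking x_1 = 0 and x_2 = 32: T(0) = 51 and T(32) = 34·32 + 51 = 1139 ≡ 51 (mod 64).
So T(0) = T(32) while 0 ≠ 32, so T is not injective.
Since T is not injective, we find the least positive k with T(k) = T(0): this means 34k ≡ 0 (mod 64), i.e. 64 ∣ 34k. Since gcd(34, 64) = 2, dividing through by 2 this holds exactly when 32 ∣ 17k, and as gcd(17, 32) = 1, exactly when 32 ∣ k.
The smallest positive such k is 32.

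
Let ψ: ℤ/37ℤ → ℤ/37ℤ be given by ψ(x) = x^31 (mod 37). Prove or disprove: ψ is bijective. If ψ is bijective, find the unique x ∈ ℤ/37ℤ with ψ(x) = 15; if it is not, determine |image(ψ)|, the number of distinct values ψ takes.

Since 37 is prime, the nonzero elements of ℤ/37ℤ form a cyclic group of order 36.
As gcd(31, 36) = 1, raising to the 31st power is a bijection on this group: if a^31 ≡ b^31 then (ab^{−1})^31 = 1, and the only element of order dividing gcd(31, 36) = 1 is 1, so a = b.
With ψ(0) = 0 this makes ψ injective on all of ℤ/37ℤ, hence bijective (finite equal-size domain and codomain). In particular ψ is bijective.
Since ψ is bijective, we find the preimage of 15. The inverse of x ↦ x^31 on (ℤ/37ℤ)^× is x ↦ x^7, because 31·7 = 217 = 6·36 + 1 ≡ 1 (mod 36) and x^{36} = 1 for x ≠ 0 (Fermat). So ψ⁻¹(15) = 15^7 mod 37.
Repeated squaring mod 37: 15^1 ≡ 15, 15^2 ≡ 15² = 225 ≡ 3, 15^4 ≡ 3² = 9. Since 7 = 4 + 2 + 1, 15^7 ≡ 9·3·15: 9·3 = 27, then 27·15 = 405 ≡ 35. So 15^7 ≡ 35 (mod 37).
Hence ψ⁻¹(15) = 35.

35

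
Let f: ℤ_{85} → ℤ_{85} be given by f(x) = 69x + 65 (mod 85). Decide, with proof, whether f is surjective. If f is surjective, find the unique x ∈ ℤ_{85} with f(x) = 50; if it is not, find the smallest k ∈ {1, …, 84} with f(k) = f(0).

Recall: surjectivity means every element of the codomain has a preimage under f.
Since gcd(69, 85) = 1, 69 is invertible modulo 85. Euclid's algorithm: 85 = 1·69 + 16, 69 = 4·16 + 5, 16 = 3·5 + 1; back-substituting gives 1 = 69·69 − 56·85, so 69⁻¹ ≡ 69 (mod 85).
Then y ↦ 69(y − 65) is a two-sided inverse to f, so every y ∈ ℤ_{85} has a preimage.
Thus f is surjective.
Since f is surjective, we compute f⁻¹(50): solve 69x + 65 ≡ 50 (mod 85), i.e. 69x ≡ 70 (mod 85).
Multiplying by 69⁻¹ = 69 gives x ≡ 69·70 = 4830 = 56·85 + 70 ≡ 70 (mod 85).
Check: f(70) = 69·70 + 65 = 4895 = 57·85 + 50 ≡ 50 (mod 85).

70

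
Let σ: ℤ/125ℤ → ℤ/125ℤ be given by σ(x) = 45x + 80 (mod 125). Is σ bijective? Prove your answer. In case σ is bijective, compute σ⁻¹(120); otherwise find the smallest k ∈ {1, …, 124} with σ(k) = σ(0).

25

By definition, injectivity means: for all s, t in the domain, σ(s) = σ(t) implies s = t.
We have gcd(45, 125) = 5 > 1. Taking s = 0 and t = 25: σ(0) = 80 and σ(25) = 45·25 + 80 = 1205 ≡ 80 (mod 125).
So σ(0) = σ(25) while 0 ≠ 25, thus σ is not injective, hence not bijective.
Since σ is not bijective, we find the least positive k with σ(k) = σ(0): this means 45k ≡ 0 (mod 125), i.e. 125 ∣ 45k. Since gcd(45, 125) = 5, dividing through by 5 this holds exactly when 25 ∣ 9k, and as gcd(9, 25) = 1, exactly when 25 ∣ k.
The smallest positive such k is 25.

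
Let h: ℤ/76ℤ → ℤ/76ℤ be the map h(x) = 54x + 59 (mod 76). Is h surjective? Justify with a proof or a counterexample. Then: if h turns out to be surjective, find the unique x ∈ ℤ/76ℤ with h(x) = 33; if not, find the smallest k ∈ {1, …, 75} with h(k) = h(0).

38

Since gcd(54, 76) = 2, we have 54x ≡ 0 (mod 2) for all x, so h(x) ≡ 1 (mod 2).
But 0 ≢ 1 (mod 2), so 0 ∈ ℤ/76ℤ has no preimage. Thus h is not surjective.
Since h is not surjective, we find the least positive k with h(k) = h(0): this means 54k ≡ 0 (mod 76), i.e. 76 ∣ 54k. Since gcd(54, 76) = 2, dividing through by 2 this holds exactly when 38 ∣ 27k, and as gcd(27, 38) = 1, exactly when 38 ∣ k.
The smallest positive such k is 38.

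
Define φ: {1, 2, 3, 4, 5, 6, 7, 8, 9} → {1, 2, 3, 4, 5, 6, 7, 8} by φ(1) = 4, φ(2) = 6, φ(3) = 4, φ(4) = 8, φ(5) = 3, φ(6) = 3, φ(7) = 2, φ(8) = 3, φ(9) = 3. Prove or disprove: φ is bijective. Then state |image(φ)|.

5

φ(1) = 4 = φ(3) with 1 ≠ 3, so φ is not injective, hence not bijective.
The image of φ is {2, 3, 4, 6, 8}, which has 5 elements.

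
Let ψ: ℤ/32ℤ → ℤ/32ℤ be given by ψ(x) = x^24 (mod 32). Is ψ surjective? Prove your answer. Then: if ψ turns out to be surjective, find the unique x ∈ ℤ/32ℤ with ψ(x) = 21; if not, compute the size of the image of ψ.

2

ψ(0) = 0^24 = 0.
ψ(2): Repeated squaring mod 32: 2^1 ≡ 2, 2^2 ≡ 2² = 4, 2^4 ≡ 4² = 16, 2^8 ≡ 16² = 256 ≡ 0, 2^16 ≡ 0² = 0. Since 24 = 16 + 8, 2^24 ≡ 0·0: 0·0 = 0. So 2^24 ≡ 0 (mod 32).
So ψ(0) = ψ(2) = 0 while 0 ≠ 2, hence ψ is not injective.
A non-injective map from the 32-element set ℤ/32ℤ to itself takes at most 31 distinct values, so it cannot be surjective. Thus ψ is not surjective.
Since ψ is not surjective, we determine |image(ψ)|. Computing x^24 mod 32 for each x (by repeated squaring, reducing mod 32 at every step), the values ψ(0), ψ(1), …, ψ(31) are: 0, 1, 0, 1, 0, 1, 0, 1, 0, 1, 0, 1, 0, 1, 0, 1, 0, 1, 0, 1, 0, 1, 0, 1, 0, 1, 0, 1, 0, 1, 0, 1.
The distinct values are {0, 1}; there are 2 of them.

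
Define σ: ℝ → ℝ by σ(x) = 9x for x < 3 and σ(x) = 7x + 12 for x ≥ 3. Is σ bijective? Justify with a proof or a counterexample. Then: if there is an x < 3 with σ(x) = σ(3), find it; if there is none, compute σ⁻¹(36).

24/7

Both pieces are strictly increasing (slopes 9 and 7), so each is injective on its own interval.
The left piece maps (−∞, 3) onto (−∞, 27); the right piece maps [3, ∞) onto [33, ∞).
The images leave a gap (27 has no preimage), so σ is not surjective, hence not bijective.
Because the two images are disjoint, no x < 3 has σ(x) = σ(3), so we compute σ⁻¹(36): 36 lies in [33, ∞), so solve 7x + 12 = 36: x = (36 − 12)/7 = 24/7.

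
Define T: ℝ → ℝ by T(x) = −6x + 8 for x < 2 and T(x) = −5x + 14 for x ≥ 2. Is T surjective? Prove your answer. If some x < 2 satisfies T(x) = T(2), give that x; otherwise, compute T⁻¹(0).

2/3

Both pieces are strictly decreasing (slopes −6 and −5), so each is injective on its own interval.
The left piece maps (−∞, 2) onto (−4, ∞); the right piece maps [2, ∞) onto (−∞, 4].
The union (−4, ∞) ∪ (−∞, 4] covers ℝ, so T is surjective.
For the follow-up: the images overlap, so an x < 2 with T(x) = T(2) exists. T(2) = 4; solving −6x + 8 = 4 for x < 2 gives x = (4 − 8)/(−6) = 2/3.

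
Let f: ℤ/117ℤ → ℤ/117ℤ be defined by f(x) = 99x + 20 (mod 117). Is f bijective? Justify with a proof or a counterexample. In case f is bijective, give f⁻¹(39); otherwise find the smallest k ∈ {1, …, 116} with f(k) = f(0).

13

We have gcd(99, 117) = 9 > 1. Taking s = 0 and t = 13: f(0) = 20 and f(13) = 99·13 + 20 = 1307 ≡ 20 (mod 117).
So f(0) = f(13) while 0 ≠ 13, therefore f is not injective, hence not bijective.
Since f is not bijective, we find the least positive k with f(k) = f(0): this means 99k ≡ 0 (mod 117), i.e. 117 ∣ 99k. Since gcd(99, 117) = 9, dividing through by 9 this holds exactly when 13 ∣ 11k, and as gcd(11, 13) = 1, exactly when 13 ∣ k.
The smallest positive such k is 13.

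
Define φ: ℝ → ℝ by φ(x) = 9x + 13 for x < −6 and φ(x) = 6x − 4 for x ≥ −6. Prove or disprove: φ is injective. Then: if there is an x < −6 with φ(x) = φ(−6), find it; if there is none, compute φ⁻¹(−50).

-7

Both pieces are strictly increasing (slopes 9 and 6), so each is injective on its own interval.
The left piece maps (−∞, −6) onto (−∞, −41); the right piece maps [−6, ∞) onto [−40, ∞).
These images are disjoint, so no value is attained by both pieces. Hence φ is injective.
Because the two images are disjoint, no x < −6 has φ(x) = φ(−6), so we compute φ⁻¹(−50): −50 lies in (−∞, −41), so solve 9x + 13 = −50: x = (−50 − 13)/9 = −7.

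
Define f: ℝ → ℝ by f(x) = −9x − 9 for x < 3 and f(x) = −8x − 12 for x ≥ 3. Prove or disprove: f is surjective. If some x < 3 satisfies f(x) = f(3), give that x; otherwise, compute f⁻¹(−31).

Both pieces are strictly decreasing (slopes −9 and −8), so each is injective on its own interval.
The left piece maps (−∞, 3) onto (−36, ∞); the right piece maps [3, ∞) onto (−∞, −36].
These images together cover ℝ, so f is surjective.
Because the two images are disjoint, no x < 3 has f(x) = f(3), so we compute f⁻¹(−31): −31 lies in (−36, ∞), so solve −9x − 9 = −31: x = (−31 + 9)/(−9) = 22/9.

22/9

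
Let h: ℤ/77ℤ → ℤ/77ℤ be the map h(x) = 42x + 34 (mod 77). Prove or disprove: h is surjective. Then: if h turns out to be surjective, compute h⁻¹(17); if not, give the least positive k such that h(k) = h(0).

Since gcd(42, 77) = 7, we have 42x ≡ 0 (mod 7) for all x, so h(x) ≡ 6 (mod 7).
But 0 ≢ 6 (mod 7), so 0 ∈ ℤ/77ℤ has no preimage. So h is not surjective.
Since h is not surjective, we find the least positive k with h(k) = h(0): this means 42k ≡ 0 (mod 77), i.e. 77 ∣ 42k. Since gcd(42, 77) = 7, dividing through by 7 this holds exactly when 11 ∣ 6k, and as gcd(6, 11) = 1, exactly when 11 ∣ k.
The smallest positive such k is 11.

11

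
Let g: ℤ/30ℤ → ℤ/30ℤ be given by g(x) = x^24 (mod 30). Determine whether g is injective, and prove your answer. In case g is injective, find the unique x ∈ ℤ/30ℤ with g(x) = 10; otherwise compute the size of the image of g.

g(2): Repeated squaring mod 30: 2^1 ≡ 2, 2^2 ≡ 2² = 4, 2^4 ≡ 4² = 16, 2^8 ≡ 16² = 256 ≡ 16, 2^16 ≡ 16² = 256 ≡ 16. Since 24 = 16 + 8, 2^24 ≡ 16·16: 16·16 = 256 ≡ 16. So 2^24 ≡ 16 (mod 30).
g(4): Repeated squaring mod 30: 4^1 ≡ 4, 4^2 ≡ 4² = 16, 4^4 ≡ 16² = 256 ≡ 16, 4^8 ≡ 16² = 256 ≡ 16, 4^16 ≡ 16² = 256 ≡ 16. Since 24 = 16 + 8, 4^24 ≡ 16·16: 16·16 = 256 ≡ 16. So 4^24 ≡ 16 (mod 30).
So g(2) = g(4) = 16 while 2 ≠ 4, hence g is not injective.
Since g is not injective, we determine |image(g)|. Computing x^24 mod 30 for each x (by repeated squaring, reducing mod 30 at every step), the values g(0), g(1), …, g(29) are: 0, 1, 16, 21, 16, 25, 6, 1, 16, 21, 10, 1, 6, 1, 16, 15, 16, 1, 6, 1, 10, 21, 16, 1, 6, 25, 16, 21, 16, 1.
The distinct values are {0, 1, 6, 10, 15, 16, 21, 25}; there are 8 of them.

8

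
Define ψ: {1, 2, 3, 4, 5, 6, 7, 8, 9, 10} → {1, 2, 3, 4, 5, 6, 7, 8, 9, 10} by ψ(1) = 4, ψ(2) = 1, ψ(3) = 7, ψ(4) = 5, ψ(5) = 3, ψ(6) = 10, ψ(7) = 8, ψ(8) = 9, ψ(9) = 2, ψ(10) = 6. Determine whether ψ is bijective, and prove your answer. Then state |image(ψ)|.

The values 4, 1, 7, 5, 3, 10, 8, 9, 2, 6 are a permutation of {1, 2, 3, 4, 5, 6, 7, 8, 9, 10}: each element appears exactly once.
So ψ is injective and surjective, hence bijective.
The image of ψ is {1, 2, 3, 4, 5, 6, 7, 8, 9, 10}, which has 10 elements.

10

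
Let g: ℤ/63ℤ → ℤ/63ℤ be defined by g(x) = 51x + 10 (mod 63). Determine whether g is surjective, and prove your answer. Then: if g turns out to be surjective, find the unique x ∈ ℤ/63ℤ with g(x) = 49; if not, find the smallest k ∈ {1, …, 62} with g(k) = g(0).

Since gcd(51, 63) = 3, we have 51x ≡ 0 (mod 3) for all x, so g(x) ≡ 1 (mod 3).
But 0 ≢ 1 (mod 3), so 0 ∈ ℤ/63ℤ has no preimage. Therefore g is not surjective.
Since g is not surjective, we find the least positive k with g(k) = g(0): this means 51k ≡ 0 (mod 63), i.e. 63 ∣ 51k. Since gcd(51, 63) = 3, dividing through by 3 this holds exactly when 21 ∣ 17k, and as gcd(17, 21) = 1, exactly when 21 ∣ k.
The smallest positive such k is 21.

21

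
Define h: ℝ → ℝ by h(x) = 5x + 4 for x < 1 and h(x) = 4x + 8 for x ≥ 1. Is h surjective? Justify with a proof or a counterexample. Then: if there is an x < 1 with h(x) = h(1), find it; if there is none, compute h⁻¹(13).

5/4

Both pieces are strictly increasing (slopes 5 and 4), so each is injective on its own interval.
The left piece maps (−∞, 1) onto (−∞, 9); the right piece maps [1, ∞) onto [12, ∞).
The union (−∞, 9) ∪ [12, ∞) omits the interval between 9 and 12; in particular 9 has no preimage. So h is not surjective.
Because the two images are disjoint, no x < 1 has h(x) = h(1), so we compute h⁻¹(13): 13 lies in [12, ∞), so solve 4x + 8 = 13: x = (13 − 8)/4 = 5/4.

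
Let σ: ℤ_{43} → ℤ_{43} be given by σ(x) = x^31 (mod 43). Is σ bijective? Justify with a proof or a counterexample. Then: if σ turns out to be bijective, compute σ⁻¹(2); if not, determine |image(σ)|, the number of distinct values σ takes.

32

Since 43 is prime, the nonzero elements of ℤ_{43} form a cyclic group of order 42.
As gcd(31, 42) = 1, raising to the 31st power is a bijection on this group: if u^31 ≡ v^31 then (uv^{−1})^31 = 1, and the only element of order dividing gcd(31, 42) = 1 is 1, so u = v.
With σ(0) = 0 this makes σ injective on all of ℤ_{43}, hence bijective (finite equal-size domain and codomain). In particular σ is bijective.
Since σ is bijective, we find the preimage of 2. The inverse of x ↦ x^31 on (ℤ_{43})^× is x ↦ x^19, because 31·19 = 589 = 14·42 + 1 ≡ 1 (mod 42) and x^{42} = 1 for x ≠ 0 (Fermat). So σ⁻¹(2) = 2^19 mod 43.
Repeated squaring mod 43: 2^1 ≡ 2, 2^2 ≡ 2² = 4, 2^4 ≡ 4² = 16, 2^8 ≡ 16² = 256 ≡ 41, 2^16 ≡ 41² = 1681 ≡ 4. Since 19 = 16 + 2 + 1, 2^19 ≡ 4·4·2: 4·4 = 16, then 16·2 = 32. So 2^19 ≡ 32 (mod 43).
Hence σ⁻¹(2) = 32.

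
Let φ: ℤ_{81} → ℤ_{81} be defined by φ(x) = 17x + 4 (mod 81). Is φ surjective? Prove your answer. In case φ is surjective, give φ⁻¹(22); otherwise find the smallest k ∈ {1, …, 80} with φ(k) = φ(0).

63

Since gcd(17, 81) = 1, 17 is invertible modulo 81. Euclid's algorithm: 81 = 4·17 + 13, 17 = 1·13 + 4, 13 = 3·4 + 1; back-substituting gives 1 = 62·17 − 13·81, so 17⁻¹ ≡ 62 (mod 81).
For any y ∈ ℤ_{81}, x = 62(y − 4) mod 81 satisfies φ(x) = 17·62(y − 4) + 4 ≡ y (since 17·62 ≡ 1 mod 81). So every y has a preimage.
Thus φ is surjective.
Since φ is surjective, we compute φ⁻¹(22): solve 17x + 4 ≡ 22 (mod 81), i.e. 17x ≡ 18 (mod 81).
Multiplying by 17⁻¹ = 62 gives x ≡ 62·18 = 1116 = 13·81 + 63 ≡ 63 (mod 81).
Check: φ(63) = 17·63 + 4 = 1075 = 13·81 + 22 ≡ 22 (mod 81).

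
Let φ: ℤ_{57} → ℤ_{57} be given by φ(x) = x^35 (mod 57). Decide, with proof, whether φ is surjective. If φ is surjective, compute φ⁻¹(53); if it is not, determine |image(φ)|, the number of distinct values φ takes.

Computing x^35 mod 57 for each x (by repeated squaring, reducing mod 57 at every step), the values φ(0), φ(1), …, φ(56) are: 0, 1, 29, 51, 43, 23, 54, 49, 50, 36, 40, 26, 27, 22, 53, 33, 25, 47, 18, 19, 20, 48, 13, 5, 42, 16, 11, 12, 55, 2, 45, 46, 41, 15, 52, 44, 9, 37, 38, 39, 10, 32, 24, 4, 35, 30, 31, 17, 21, 7, 8, 3, 34, 14, 6, 28, 56.
Every element of ℤ_{57} appears exactly once in this list, so φ is a bijection, and in particular surjective.
Since φ is surjective, we read off the preimage of 53 from the same table: φ(14) = 53, so φ⁻¹(53) = 14.

14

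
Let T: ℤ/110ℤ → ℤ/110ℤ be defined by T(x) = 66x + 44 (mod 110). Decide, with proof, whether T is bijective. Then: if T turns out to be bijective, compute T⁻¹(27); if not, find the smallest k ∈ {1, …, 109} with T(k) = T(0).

We have gcd(66, 110) = 22 > 1. Taking s = 0 and t = 5: T(0) = 44 and T(5) = 66·5 + 44 = 374 ≡ 44 (mod 110).
So T(0) = T(5) while 0 ≠ 5, therefore T is not injective, hence not bijective.
Since T is not bijective, we find the least positive k with T(k) = T(0): this means 66k ≡ 0 (mod 110), i.e. 110 ∣ 66k. Since gcd(66, 110) = 22, dividing through by 22 this holds exactly when 5 ∣ 3k, and as gcd(3, 5) = 1, exactly when 5 ∣ k.
The smallest positive such k is 5.

5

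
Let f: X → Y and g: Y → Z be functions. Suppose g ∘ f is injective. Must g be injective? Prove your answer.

No. Take X = {1}, Y = {1, 2}, Z = {1, 2}, f(a) = a for each a ∈ X, and g(b) = 1 if b ∈ {1, 2} else g(b) = b.
Then g ∘ f = f is injective (X ⊂ Y and f is the inclusion), but g(1) = g(2) = 1 with 1 ≠ 2, so g is not injective.

not injective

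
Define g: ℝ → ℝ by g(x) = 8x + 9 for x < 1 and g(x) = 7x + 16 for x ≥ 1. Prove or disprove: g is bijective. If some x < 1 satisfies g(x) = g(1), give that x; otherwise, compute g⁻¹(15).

Both pieces are strictly increasing (slopes 8 and 7), so each is injective on its own interval.
The left piece maps (−∞, 1) onto (−∞, 17); the right piece maps [1, ∞) onto [23, ∞).
The images leave a gap (17 has no preimage), so g is not surjective, hence not bijective.
Because the two images are disjoint, no x < 1 has g(x) = g(1), so we compute g⁻¹(15): 15 lies in (−∞, 17), so solve 8x + 9 = 15: x = (15 − 9)/8 = 3/4.

3/4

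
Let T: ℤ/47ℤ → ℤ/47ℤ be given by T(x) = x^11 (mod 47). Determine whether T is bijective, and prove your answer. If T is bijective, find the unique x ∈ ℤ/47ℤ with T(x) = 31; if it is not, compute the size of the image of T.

Since 47 is prime, the nonzero elements of ℤ/47ℤ form a cyclic group of order 46.
As gcd(11, 46) = 1, raising to the 11th power is a bijection on this group: if s^11 ≡ t^11 then (st^{−1})^11 = 1, and the only element of order dividing gcd(11, 46) = 1 is 1, so s = t.
With T(0) = 0 this makes T injective on all of ℤ/47ℤ, hence bijective (finite equal-size domain and codomain). In particular T is bijective.
Since T is bijective, we find the preimage of 31. The inverse of x ↦ x^11 on (ℤ/47ℤ)^× is x ↦ x^21, because 11·21 = 231 = 5·46 + 1 ≡ 1 (mod 46) and x^{46} = 1 for x ≠ 0 (Fermat). So T⁻¹(31) = 31^21 mod 47.
Repeated squaring mod 47: 31^1 ≡ 31, 31^2 ≡ 31² = 961 ≡ 21, 31^4 ≡ 21² = 441 ≡ 18, 31^8 ≡ 18² = 324 ≡ 42, 31^16 ≡ 42² = 1764 ≡ 25. Since 21 = 16 + 4 + 1, 31^21 ≡ 25·18·31: 25·18 = 450 ≡ 27, then 27·31 = 837 ≡ 38. So 31^21 ≡ 38 (mod 47).
Hence T⁻¹(31) = 38.

38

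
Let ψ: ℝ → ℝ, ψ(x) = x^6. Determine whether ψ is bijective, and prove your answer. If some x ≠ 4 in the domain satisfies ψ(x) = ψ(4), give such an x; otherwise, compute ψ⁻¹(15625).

-4

ψ(4) = 4096 = (−4)^6 = ψ(−4) (since 6 is even), with 4 ≠ −4. So ψ is not injective, hence not bijective.
For the follow-up, such an x exists: taking x = −4 ∈ ℝ gives ψ(−4) = 4096 = ψ(4) with −4 ≠ 4.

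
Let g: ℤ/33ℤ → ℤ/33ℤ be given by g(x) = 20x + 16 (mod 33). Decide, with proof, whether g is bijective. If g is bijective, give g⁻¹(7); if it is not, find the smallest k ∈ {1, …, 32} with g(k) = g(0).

Recall that g is injective when g(u) = g(v) forces u = v.
If g(u) = g(v), then 20u ≡ 20v (mod 33). Because gcd(20, 33) = 1, we may cancel 20 to get u ≡ v (mod 33).
We now compute 20⁻¹ mod 33 explicitly. Euclid's algorithm: 33 = 1·20 + 13, 20 = 1·13 + 7, 13 = 1·7 + 6, 7 = 1·6 + 1; back-substituting gives 1 = 5·20 − 3·33, so 20⁻¹ ≡ 5 (mod 33).
Then y ↦ 5(y − 16) is a two-sided inverse to g, so every y ∈ ℤ/33ℤ has a preimage.
Hence g is bijective.
Since g is bijective, we compute g⁻¹(7): solve 20x + 16 ≡ 7 (mod 33), i.e. 20x ≡ 24 (mod 33).
Multiplying by 20⁻¹ = 5 gives x ≡ 5·24 = 120 = 3·33 + 21 ≡ 21 (mod 33).
Check: g(21) = 20·21 + 16 = 436 = 13·33 + 7 ≡ 7 (mod 33).

21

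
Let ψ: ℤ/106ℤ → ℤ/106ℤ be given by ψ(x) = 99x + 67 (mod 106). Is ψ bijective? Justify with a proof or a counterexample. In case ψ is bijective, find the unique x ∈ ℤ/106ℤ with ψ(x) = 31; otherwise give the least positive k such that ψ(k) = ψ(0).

Recall that ψ is injective if ψ(s) = ψ(t) implies s = t.
If ψ(s) = ψ(t), then 99s ≡ 99t (mod 106). Because gcd(99, 106) = 1, we may cancel 99 to get s ≡ t (mod 106).
We now compute 99⁻¹ mod 106 explicitly. Euclid's algorithm: 106 = 1·99 + 7, 99 = 14·7 + 1; back-substituting gives 1 = 15·99 − 14·106, so 99⁻¹ ≡ 15 (mod 106).
Then y ↦ 15(y − 67) is a two-sided inverse to ψ, so every y ∈ ℤ/106ℤ has a preimage.
Therefore ψ is bijective.
Since ψ is bijective, we compute ψ⁻¹(31): solve 99x + 67 ≡ 31 (mod 106), i.e. 99x ≡ 70 (mod 106).
Multiplying by 99⁻¹ = 15 gives x ≡ 15·70 = 1050 = 9·106 + 96 ≡ 96 (mod 106).
Check: ψ(96) = 99·96 + 67 = 9571 = 90·106 + 31 ≡ 31 (mod 106).

96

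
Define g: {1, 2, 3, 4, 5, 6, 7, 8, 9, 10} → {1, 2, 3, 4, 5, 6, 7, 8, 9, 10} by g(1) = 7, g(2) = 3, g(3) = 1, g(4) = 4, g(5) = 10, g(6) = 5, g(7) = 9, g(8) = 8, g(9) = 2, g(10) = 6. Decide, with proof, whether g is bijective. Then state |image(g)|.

The values 7, 3, 1, 4, 10, 5, 9, 8, 2, 6 are a permutation of {1, 2, 3, 4, 5, 6, 7, 8, 9, 10}: each element appears exactly once.
So g is injective and surjective, hence bijective.
The image of g is {1, 2, 3, 4, 5, 6, 7, 8, 9, 10}, which has 10 elements.

10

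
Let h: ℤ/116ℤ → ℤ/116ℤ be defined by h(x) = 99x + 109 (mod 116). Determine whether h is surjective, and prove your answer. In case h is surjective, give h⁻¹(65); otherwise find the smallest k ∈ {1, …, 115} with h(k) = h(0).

64

Since gcd(99, 116) = 1, 99 is invertible modulo 116. Euclid's algorithm: 116 = 1·99 + 17, 99 = 5·17 + 14, 17 = 1·14 + 3, 14 = 4·3 + 2, 3 = 1·2 + 1; back-substituting gives 1 = 75·99 − 64·116, so 99⁻¹ ≡ 75 (mod 116).
Then y ↦ 75(y − 109) is a two-sided inverse to h, so every y ∈ ℤ/116ℤ has a preimage.
Hence h is surjective.
Since h is surjective, we find h⁻¹(65): we need 99x ≡ 65 − 109 ≡ 72 (mod 116). Using 99⁻¹ = 75: x ≡ 75·72 = 5400 = 46·116 + 64, so x = 64.
Check: h(64) = 99·64 + 109 = 6445 = 55·116 + 65 ≡ 65 (mod 116).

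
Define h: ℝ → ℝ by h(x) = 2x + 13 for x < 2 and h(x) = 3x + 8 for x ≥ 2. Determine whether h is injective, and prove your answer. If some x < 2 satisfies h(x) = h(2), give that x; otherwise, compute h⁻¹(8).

1/2

Both pieces are strictly increasing (slopes 2 and 3), so each is injective on its own interval.
The left piece maps (−∞, 2) onto (−∞, 17); the right piece maps [2, ∞) onto [14, ∞).
These images overlap. In particular h(2) = 14 (right piece), and solving 2x + 13 = 14 on the left piece gives x = 1/2 < 2.
So h(1/2) = h(2) with 1/2 ≠ 2, and h is not injective. This x = 1/2 is the requested value below 2.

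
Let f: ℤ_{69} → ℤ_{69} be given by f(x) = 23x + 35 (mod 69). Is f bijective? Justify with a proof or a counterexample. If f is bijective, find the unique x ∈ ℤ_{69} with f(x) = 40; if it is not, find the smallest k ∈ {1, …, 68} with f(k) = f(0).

We have gcd(23, 69) = 23 > 1. Taking x_1 = 0 and x_2 = 3: f(0) = 35 and f(3) = 23·3 + 35 = 104 ≡ 35 (mod 69).
So f(0) = f(3) while 0 ≠ 3, hence f is not injective, hence not bijective.
Since f is not bijective, we find the least positive k with f(k) = f(0): this means 23k ≡ 0 (mod 69), i.e. 69 ∣ 23k. Since gcd(23, 69) = 23, dividing through by 23 this holds exactly when 3 ∣ k.
The smallest positive such k is 3.

3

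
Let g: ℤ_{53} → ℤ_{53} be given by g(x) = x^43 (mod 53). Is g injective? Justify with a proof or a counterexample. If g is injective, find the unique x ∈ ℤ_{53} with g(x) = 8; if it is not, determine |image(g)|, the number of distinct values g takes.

3

Since 53 is prime, the nonzero elements of ℤ_{53} form a cyclic group of order 52.
As gcd(43, 52) = 1, raising to the 43rd power is a bijection on this group: if s^43 ≡ t^43 then (st^{−1})^43 = 1, and the only element of order dividing gcd(43, 52) = 1 is 1, so s = t.
With g(0) = 0 this makes g injective on all of ℤ_{53}, hence bijective (finite equal-size domain and codomain). In particular g is injective.
Since g is injective, we find the preimage of 8. The inverse of x ↦ x^43 on (ℤ_{53})^× is x ↦ x^23, because 43·23 = 989 = 19·52 + 1 ≡ 1 (mod 52) and x^{52} = 1 for x ≠ 0 (Fermat). So g⁻¹(8) = 8^23 mod 53.
Repeated squaring mod 53: 8^1 ≡ 8, 8^2 ≡ 8² = 64 ≡ 11, 8^4 ≡ 11² = 121 ≡ 15, 8^8 ≡ 15² = 225 ≡ 13, 8^16 ≡ 13² = 169 ≡ 10. Since 23 = 16 + 4 + 2 + 1, 8^23 ≡ 10·15·11·8: 10·15 = 150 ≡ 44, then 44·11 = 484 ≡ 7, then 7·8 = 56 ≡ 3. So 8^23 ≡ 3 (mod 53).
Hence g⁻¹(8) = 3.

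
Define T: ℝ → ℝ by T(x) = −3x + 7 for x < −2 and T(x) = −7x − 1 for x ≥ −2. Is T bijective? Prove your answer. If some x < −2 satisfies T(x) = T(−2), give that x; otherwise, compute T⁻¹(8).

-9/7

Both pieces are strictly decreasing (slopes −3 and −7), so each is injective on its own interval.
The left piece maps (−∞, −2) onto (13, ∞); the right piece maps [−2, ∞) onto (−∞, 13].
Since 13 = 13, the images partition ℝ: T is injective and surjective, hence bijective.
Because the two images are disjoint, no x < −2 has T(x) = T(−2), so we compute T⁻¹(8): 8 lies in (−∞, 13], so solve −7x − 1 = 8: x = (8 + 1)/(−7) = −9/7.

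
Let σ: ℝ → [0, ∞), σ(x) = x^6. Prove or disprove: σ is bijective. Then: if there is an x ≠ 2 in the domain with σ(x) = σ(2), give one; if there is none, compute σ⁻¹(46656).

σ(2) = 64 = (−2)^6 = σ(−2) (since 6 is even), with 2 ≠ −2. So σ is not injective, hence not bijective.
For the follow-up, such an x exists: taking x = −2 ∈ ℝ gives σ(−2) = 64 = σ(2) with −2 ≠ 2.

-2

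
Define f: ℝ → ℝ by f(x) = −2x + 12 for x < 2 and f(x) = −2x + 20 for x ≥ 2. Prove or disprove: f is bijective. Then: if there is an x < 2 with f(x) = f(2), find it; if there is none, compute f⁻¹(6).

-2

Both pieces are strictly decreasing (slopes −2 and −2), so each is injective on its own interval.
The left piece maps (−∞, 2) onto (8, ∞); the right piece maps [2, ∞) onto (−∞, 16].
These images overlap. In particular f(2) = 16 (right piece), and solving −2x + 12 = 16 on the left piece gives x = −2 < 2.
So f(−2) = f(2) with −2 ≠ 2, and f is not injective, hence not bijective. This x = −2 is the requested value below 2.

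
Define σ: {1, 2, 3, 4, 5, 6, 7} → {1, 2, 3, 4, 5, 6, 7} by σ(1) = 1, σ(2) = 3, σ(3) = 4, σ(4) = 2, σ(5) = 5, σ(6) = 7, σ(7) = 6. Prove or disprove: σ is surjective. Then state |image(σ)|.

7

Every element of the codomain has a preimage: 1 = σ(1), 2 = σ(4), 3 = σ(2), 4 = σ(3), 5 = σ(5), 6 = σ(7), 7 = σ(6).
Thus σ is surjective.
The image of σ is {1, 2, 3, 4, 5, 6, 7}, which has 7 elements.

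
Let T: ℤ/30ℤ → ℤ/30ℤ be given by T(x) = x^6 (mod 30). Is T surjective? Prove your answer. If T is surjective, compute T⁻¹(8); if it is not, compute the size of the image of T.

T(2): Repeated squaring mod 30: 2^1 ≡ 2, 2^2 ≡ 2² = 4, 2^4 ≡ 4² = 16. Since 6 = 4 + 2, 2^6 ≡ 16·4: 16·4 = 64 ≡ 4. So 2^6 ≡ 4 (mod 30).
T(8): Repeated squaring mod 30: 8^1 ≡ 8, 8^2 ≡ 8² = 64 ≡ 4, 8^4 ≡ 4² = 16. Since 6 = 4 + 2, 8^6 ≡ 16·4: 16·4 = 64 ≡ 4. So 8^6 ≡ 4 (mod 30).
So T(2) = T(8) = 4 while 2 ≠ 8, therefore T is not injective.
A non-injective map from the 30-element set ℤ/30ℤ to itself takes at most 29 distinct values, so it cannot be surjective. Therefore T is not surjective.
Since T is not surjective, we determine |image(T)|. Computing x^6 mod 30 for each x (by repeated squaring, reducing mod 30 at every step), the values T(0), T(1), …, T(29) are: 0, 1, 4, 9, 16, 25, 6, 19, 4, 21, 10, 1, 24, 19, 16, 15, 16, 19, 24, 1, 10, 21, 4, 19, 6, 25, 16, 9, 4, 1.
The distinct values are {0, 1, 4, 6, 9, 10, 15, 16, 19, 21, 24, 25}; there are 12 of them.

12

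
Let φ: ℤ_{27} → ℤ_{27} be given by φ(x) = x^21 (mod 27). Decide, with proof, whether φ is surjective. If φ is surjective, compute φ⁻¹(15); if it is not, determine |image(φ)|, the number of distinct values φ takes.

7

φ(0) = 0^21 = 0.
φ(3): Repeated squaring mod 27: 3^1 ≡ 3, 3^2 ≡ 3² = 9, 3^4 ≡ 9² = 81 ≡ 0, 3^8 ≡ 0² = 0, 3^16 ≡ 0² = 0. Since 21 = 16 + 4 + 1, 3^21 ≡ 0·0·3: 0·0 = 0, then 0·3 = 0. So 3^21 ≡ 0 (mod 27).
So φ(0) = φ(3) = 0 while 0 ≠ 3, so φ is not injective.
A non-injective map from the 27-element set ℤ_{27} to itself takes at most 26 distinct values, so it cannot be surjective. Thus φ is not surjective.
Since φ is not surjective, we determine |image(φ)|. Computing x^21 mod 27 for each x (by repeated squaring, reducing mod 27 at every step), the values φ(0), φ(1), …, φ(26) are: 0, 1, 8, 0, 10, 17, 0, 19, 26, 0, 1, 8, 0, 10, 17, 0, 19, 26, 0, 1, 8, 0, 10, 17, 0, 19, 26.
The distinct values are {0, 1, 8, 10, 17, 19, 26}; there are 7 of them.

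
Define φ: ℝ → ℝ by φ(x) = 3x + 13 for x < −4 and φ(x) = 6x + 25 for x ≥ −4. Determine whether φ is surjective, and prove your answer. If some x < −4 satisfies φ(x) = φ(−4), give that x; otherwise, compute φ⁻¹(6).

Both pieces are strictly increasing (slopes 3 and 6), so each is injective on its own interval.
The left piece maps (−∞, −4) onto (−∞, 1); the right piece maps [−4, ∞) onto [1, ∞).
These images together cover ℝ, so φ is surjective.
Because the two images are disjoint, no x < −4 has φ(x) = φ(−4), so we compute φ⁻¹(6): 6 lies in [1, ∞), so solve 6x + 25 = 6: x = (6 − 25)/6 = −19/6.

-19/6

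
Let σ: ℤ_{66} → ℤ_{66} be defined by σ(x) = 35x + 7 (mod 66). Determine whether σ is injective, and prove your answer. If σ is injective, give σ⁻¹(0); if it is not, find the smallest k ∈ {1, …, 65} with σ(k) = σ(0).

13

Suppose σ(a) = σ(b) in ℤ_{66}. Then 35a + 7 ≡ 35b + 7 (mod 66), therefore 35(a − b) ≡ 0 (mod 66).
Since gcd(35, 66) = 1, 35 is invertible modulo 66, so a − b ≡ 0 (mod 66), i.e. a = b.
Therefore σ is injective.
We now compute 35⁻¹ mod 66 explicitly. Euclid's algorithm: 66 = 1·35 + 31, 35 = 1·31 + 4, 31 = 7·4 + 3, 4 = 1·3 + 1; back-substituting gives 1 = 17·35 − 9·66, so 35⁻¹ ≡ 17 (mod 66).
Since σ is injective, we compute σ⁻¹(0): solve 35x + 7 ≡ 0 (mod 66), i.e. 35x ≡ 59 (mod 66).
Multiplying by 35⁻¹ = 17 gives x ≡ 17·59 = 1003 = 15·66 + 13 ≡ 13 (mod 66).
Check: σ(13) = 35·13 + 7 = 462 = 7·66 + 0 ≡ 0 (mod 66).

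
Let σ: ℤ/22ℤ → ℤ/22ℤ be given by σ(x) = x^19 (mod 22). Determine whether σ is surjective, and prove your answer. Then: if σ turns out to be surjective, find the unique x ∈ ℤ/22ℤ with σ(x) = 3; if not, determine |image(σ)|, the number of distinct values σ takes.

15

Computing x^19 mod 22 for each x (by repeated squaring, reducing mod 22 at every step), the values σ(0), σ(1), …, σ(21) are: 0, 1, 6, 15, 14, 9, 2, 19, 18, 5, 10, 11, 12, 17, 4, 3, 20, 13, 8, 7, 16, 21.
Every element of ℤ/22ℤ appears exactly once in this list, so σ is a bijection, and in particular surjective.
Since σ is surjective, we read off the preimage of 3 from the same table: σ(15) = 3, so σ⁻¹(3) = 15.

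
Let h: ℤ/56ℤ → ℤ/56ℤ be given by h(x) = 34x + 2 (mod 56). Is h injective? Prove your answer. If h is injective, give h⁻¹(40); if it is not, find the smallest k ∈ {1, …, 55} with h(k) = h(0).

Recall that h is injective when h(s) = h(t) forces s = t.
We have gcd(34, 56) = 2 > 1. Taking s = 0 and t = 28: h(0) = 2 and h(28) = 34·28 + 2 = 954 ≡ 2 (mod 56).
So h(0) = h(28) while 0 ≠ 28, so h is not injective.
Since h is not injective, we find the least positive k with h(k) = h(0): this means 34k ≡ 0 (mod 56), i.e. 56 ∣ 34k. Since gcd(34, 56) = 2, dividing through by 2 this holds exactly when 28 ∣ 17k, and as gcd(17, 28) = 1, exactly when 28 ∣ k.
The smallest positive such k is 28.

28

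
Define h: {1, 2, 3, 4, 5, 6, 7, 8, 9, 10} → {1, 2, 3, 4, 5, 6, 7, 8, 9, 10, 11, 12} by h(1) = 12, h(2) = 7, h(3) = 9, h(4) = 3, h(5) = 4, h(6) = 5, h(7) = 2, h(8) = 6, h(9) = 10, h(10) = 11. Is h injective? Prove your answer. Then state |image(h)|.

The values h(1), …, h(10) are 12, 7, 9, 3, 4, 5, 2, 6, 10, 11 — all distinct.
So h(x_1) = h(x_2) only when x_1 = x_2, and h is injective.
The image of h is {2, 3, 4, 5, 6, 7, 9, 10, 11, 12}, which has 10 elements.

10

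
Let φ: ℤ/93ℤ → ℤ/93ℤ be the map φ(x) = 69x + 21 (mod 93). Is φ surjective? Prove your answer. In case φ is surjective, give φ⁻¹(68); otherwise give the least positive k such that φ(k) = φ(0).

31

Since gcd(69, 93) = 3, we have 69x ≡ 0 (mod 3) for all x, so φ(x) ≡ 0 (mod 3).
But 1 ≢ 0 (mod 3), so 1 ∈ ℤ/93ℤ has no preimage. Hence φ is not surjective.
Since φ is not surjective, we find the least positive k with φ(k) = φ(0): this means 69k ≡ 0 (mod 93), i.e. 93 ∣ 69k. Since gcd(69, 93) = 3, dividing through by 3 this holds exactly when 31 ∣ 23k, and as gcd(23, 31) = 1, exactly when 31 ∣ k.
The smallest positive such k is 31.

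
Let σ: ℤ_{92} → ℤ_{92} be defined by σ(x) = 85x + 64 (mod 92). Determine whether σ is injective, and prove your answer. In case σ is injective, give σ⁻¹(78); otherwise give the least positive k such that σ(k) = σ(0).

If σ(u) = σ(v), then 85u ≡ 85v (mod 92). Because gcd(85, 92) = 1, we may cancel 85 to get u ≡ v (mod 92).
Therefore σ is injective.
We now compute 85⁻¹ mod 92 explicitly. Euclid's algorithm: 92 = 1·85 + 7, 85 = 12·7 + 1; back-substituting gives 1 = 13·85 − 12·92, so 85⁻¹ ≡ 13 (mod 92).
Since σ is injective, we compute σ⁻¹(78): solve 85x + 64 ≡ 78 (mod 92), i.e. 85x ≡ 14 (mod 92).
Multiplying by 85⁻¹ = 13 gives x ≡ 13·14 = 182 = 1·92 + 90 ≡ 90 (mod 92).
Check: σ(90) = 85·90 + 64 = 7714 = 83·92 + 78 ≡ 78 (mod 92).

90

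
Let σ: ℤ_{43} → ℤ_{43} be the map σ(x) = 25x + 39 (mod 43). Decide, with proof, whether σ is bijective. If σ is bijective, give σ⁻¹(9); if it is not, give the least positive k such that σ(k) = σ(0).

Recall that injectivity means: for all s, t in the domain, σ(s) = σ(t) implies s = t.
If σ(s) = σ(t), then 25s ≡ 25t (mod 43). Because gcd(25, 43) = 1, we may cancel 25 to get s ≡ t (mod 43).
We now compute 25⁻¹ mod 43 explicitly. Euclid's algorithm: 43 = 1·25 + 18, 25 = 1·18 + 7, 18 = 2·7 + 4, 7 = 1·4 + 3, 4 = 1·3 + 1; back-substituting gives 1 = 31·25 − 18·43, so 25⁻¹ ≡ 31 (mod 43).
For any y ∈ ℤ_{43}, x = 31(y − 39) mod 43 satisfies σ(x) = 25·31(y − 39) + 39 ≡ y (since 25·31 ≡ 1 mod 43). So every y has a preimage.
So σ is bijective.
Since σ is bijective, we compute σ⁻¹(9): solve 25x + 39 ≡ 9 (mod 43), i.e. 25x ≡ 13 (mod 43).
Multiplying by 25⁻¹ = 31 gives x ≡ 31·13 = 403 = 9·43 + 16 ≡ 16 (mod 43).
Check: σ(16) = 25·16 + 39 = 439 = 10·43 + 9 ≡ 9 (mod 43).

16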